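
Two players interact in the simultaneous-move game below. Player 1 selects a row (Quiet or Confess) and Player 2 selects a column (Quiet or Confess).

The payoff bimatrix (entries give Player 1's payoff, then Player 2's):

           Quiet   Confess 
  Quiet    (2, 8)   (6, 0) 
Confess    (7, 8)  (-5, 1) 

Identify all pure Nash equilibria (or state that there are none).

(Quiet, Quiet): Player 1 prefers Confess (7 > 2) — not an equilibrium.
(Quiet, Confess): Player 2 prefers Quiet (8 > 0) — not an equilibrium.
(Confess, Quiet): Player 1 gets 7 ≥ 2 from Quiet, and Player 2 gets 8 ≥ 1 from Confess — Nash equilibrium.
(Confess, Confess): Player 1 prefers Quiet (6 > -5); Player 2 prefers Quiet (8 > 1) — not an equilibrium.

(Confess, Quiet)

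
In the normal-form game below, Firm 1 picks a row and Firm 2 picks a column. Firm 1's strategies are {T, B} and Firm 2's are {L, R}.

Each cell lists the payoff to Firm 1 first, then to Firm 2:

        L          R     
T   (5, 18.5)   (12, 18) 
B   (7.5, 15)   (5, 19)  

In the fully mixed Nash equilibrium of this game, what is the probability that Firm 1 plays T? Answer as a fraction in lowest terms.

8/9

Let r be the probability that Firm 1 plays T. In a completely mixed equilibrium, Firm 2 must be indifferent between L and R.
Firm 2's expected payoff from L is 18.5r + 15(1−r); from R it is 18r + 19(1−r).
Setting these equal: 3.5r + 15 = −r + 19, so r = 8/9.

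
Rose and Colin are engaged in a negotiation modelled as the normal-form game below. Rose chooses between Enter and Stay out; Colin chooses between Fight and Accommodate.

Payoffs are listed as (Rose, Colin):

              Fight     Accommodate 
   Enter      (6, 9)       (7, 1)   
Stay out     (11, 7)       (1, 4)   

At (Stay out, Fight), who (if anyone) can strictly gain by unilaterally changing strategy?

Rose at (Stay out, Fight) earns 11; deviating to Enter yields 6 — not better.
Colin earns 7; deviating to Accommodate yields 4 — not better.
Neither player can strictly improve; the profile is a Nash equilibrium.

Neither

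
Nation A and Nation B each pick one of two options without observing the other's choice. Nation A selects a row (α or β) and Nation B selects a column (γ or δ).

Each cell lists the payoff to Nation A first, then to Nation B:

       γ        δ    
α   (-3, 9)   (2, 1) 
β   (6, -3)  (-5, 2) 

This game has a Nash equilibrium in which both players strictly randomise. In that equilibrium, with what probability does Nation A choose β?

8/13

Let x be the probability that Nation A plays α. In a completely mixed equilibrium, Nation B must be indifferent between γ and δ.
Nation B's expected payoff from γ is 9x − 3(1−x); from δ it is x + 2(1−x).
Setting these equal: 12x − 3 = −x + 2, so x = 5/13.
Therefore Nation A plays β with probability 1 − 5/13 = 8/13.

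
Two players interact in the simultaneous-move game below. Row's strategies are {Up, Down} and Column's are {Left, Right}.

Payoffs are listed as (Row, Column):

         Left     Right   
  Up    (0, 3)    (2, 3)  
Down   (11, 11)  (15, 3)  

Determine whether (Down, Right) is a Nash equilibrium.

At (Down, Right), Row earns 15; switching to Up would give 2, so Row has no profitable deviation.
Column earns 3; switching to Left would give 11, so Column would deviate.
Since at least one player can profitably deviate, this is not a Nash equilibrium.

No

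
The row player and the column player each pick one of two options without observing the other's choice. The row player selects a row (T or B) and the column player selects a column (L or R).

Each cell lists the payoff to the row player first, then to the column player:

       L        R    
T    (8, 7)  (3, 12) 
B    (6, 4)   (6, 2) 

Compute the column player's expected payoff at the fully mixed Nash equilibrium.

First find x, the probability the row player plays T, from the column player's indifference between L and R: 7x + 4(1−x) = 12x + 2(1−x), giving x = 2/7.
Since the column player is indifferent in equilibrium, the column player's expected payoff equals the payoff from either column against (2/7, 5/7). Using L: 7(2/7) + 4(5/7) = 34/7.

34/7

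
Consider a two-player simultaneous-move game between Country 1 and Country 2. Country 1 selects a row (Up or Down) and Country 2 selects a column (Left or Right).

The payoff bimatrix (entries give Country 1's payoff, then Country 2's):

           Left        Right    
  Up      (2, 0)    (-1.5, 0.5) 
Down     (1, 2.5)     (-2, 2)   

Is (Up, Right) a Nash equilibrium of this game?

Yes

At (Up, Right), Country 1 earns -1.5; switching to Down would give -2, so Country 1 has no profitable deviation.
Country 2 earns 0.5; switching to Left would give 0, so Country 2 has no profitable deviation.
Neither player can gain by a unilateral deviation, so this profile is a Nash equilibrium.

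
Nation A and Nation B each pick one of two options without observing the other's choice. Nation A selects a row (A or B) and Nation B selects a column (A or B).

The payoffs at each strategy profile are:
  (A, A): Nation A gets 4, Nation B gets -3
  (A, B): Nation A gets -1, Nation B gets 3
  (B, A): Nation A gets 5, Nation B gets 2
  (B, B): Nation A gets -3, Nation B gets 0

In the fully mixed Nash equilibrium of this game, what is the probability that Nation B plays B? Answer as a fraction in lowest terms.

1/3

Let c be the probability that Nation B plays A. In a completely mixed equilibrium, Nation A must be indifferent between A and B.
Nation A's expected payoff from A is 4c − (1−c); from B it is 5c − 3(1−c).
Setting these equal: 5c − 1 = 8c − 3, so c = 2/3.
Therefore Nation B plays B with probability 1 − 2/3 = 1/3.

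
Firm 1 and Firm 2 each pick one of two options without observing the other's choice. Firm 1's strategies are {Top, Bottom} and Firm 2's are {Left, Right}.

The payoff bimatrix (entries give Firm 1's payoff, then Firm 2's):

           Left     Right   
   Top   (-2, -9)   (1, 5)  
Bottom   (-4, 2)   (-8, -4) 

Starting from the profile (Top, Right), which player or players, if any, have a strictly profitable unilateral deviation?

Neither

Firm 1 at (Top, Right) earns 1; deviating to Bottom yields -8 — not better.
Firm 2 earns 5; deviating to Left yields -9 — not better.
Neither player can strictly improve; the profile is a Nash equilibrium.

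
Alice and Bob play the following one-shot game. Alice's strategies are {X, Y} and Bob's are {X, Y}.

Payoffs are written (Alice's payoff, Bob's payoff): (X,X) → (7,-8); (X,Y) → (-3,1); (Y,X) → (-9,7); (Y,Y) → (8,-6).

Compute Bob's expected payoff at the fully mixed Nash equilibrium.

-41/22

First find x, the probability Alice plays X, from Bob's indifference between X and Y: −8x + 7(1−x) = x − 6(1−x), giving x = 13/22.
Since Bob is indifferent in equilibrium, Bob's expected payoff equals the payoff from either column against (13/22, 9/22). Using X: −8(13/22) + 7(9/22) = -41/22.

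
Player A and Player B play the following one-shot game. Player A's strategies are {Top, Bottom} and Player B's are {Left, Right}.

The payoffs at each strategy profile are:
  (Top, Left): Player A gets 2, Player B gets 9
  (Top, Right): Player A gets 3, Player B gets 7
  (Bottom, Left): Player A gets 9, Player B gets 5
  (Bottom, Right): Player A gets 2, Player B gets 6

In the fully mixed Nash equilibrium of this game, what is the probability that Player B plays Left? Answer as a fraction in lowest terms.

1/8

Let c be the probability that Player B plays Left. In a completely mixed equilibrium, Player A must be indifferent between Top and Bottom.
Player A's expected payoff from Top is 2c + 3(1−c); from Bottom it is 9c + 2(1−c).
Setting these equal: −c + 3 = 7c + 2, so c = 1/8.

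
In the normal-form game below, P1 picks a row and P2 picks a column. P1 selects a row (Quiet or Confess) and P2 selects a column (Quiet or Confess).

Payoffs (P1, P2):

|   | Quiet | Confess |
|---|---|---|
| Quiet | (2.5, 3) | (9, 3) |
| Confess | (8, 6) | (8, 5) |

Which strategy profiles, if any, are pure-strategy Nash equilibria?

(Quiet, Quiet): P1 prefers Confess (8 > 2.5) — not an equilibrium.
(Quiet, Confess): P1 gets 9 ≥ 8 from Confess, and P2 gets 3 ≥ 3 from Quiet — Nash equilibrium.
(Confess, Quiet): P1 gets 8 ≥ 2.5 from Quiet, and P2 gets 6 ≥ 5 from Confess — Nash equilibrium.
(Confess, Confess): P1 prefers Quiet (9 > 8); P2 prefers Quiet (6 > 5) — not an equilibrium.

(Quiet, Confess) and (Confess, Quiet)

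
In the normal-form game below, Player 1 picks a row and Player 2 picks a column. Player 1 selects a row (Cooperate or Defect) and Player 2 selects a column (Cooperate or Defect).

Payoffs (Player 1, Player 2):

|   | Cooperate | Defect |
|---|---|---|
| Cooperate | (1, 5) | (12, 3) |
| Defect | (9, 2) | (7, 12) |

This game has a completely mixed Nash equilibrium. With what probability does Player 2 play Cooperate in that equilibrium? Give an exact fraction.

Let y be the probability that Player 2 plays Cooperate. In a completely mixed equilibrium, Player 1 must be indifferent between Cooperate and Defect.
Player 1's expected payoff from Cooperate is y + 12(1−y); from Defect it is 9y + 7(1−y).
Setting these equal: −11y + 12 = 2y + 7, so y = 5/13.

5/13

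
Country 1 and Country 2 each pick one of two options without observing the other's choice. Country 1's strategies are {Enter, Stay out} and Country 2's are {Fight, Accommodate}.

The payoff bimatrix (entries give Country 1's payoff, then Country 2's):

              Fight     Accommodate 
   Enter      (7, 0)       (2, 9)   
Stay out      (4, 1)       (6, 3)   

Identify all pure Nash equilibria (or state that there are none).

(Enter, Fight): Country 2 prefers Accommodate (9 > 0) — not an equilibrium.
(Enter, Accommodate): Country 1 prefers Stay out (6 > 2) — not an equilibrium.
(Stay out, Fight): Country 1 prefers Enter (7 > 4); Country 2 prefers Accommodate (3 > 1) — not an equilibrium.
(Stay out, Accommodate): Country 1 gets 6 ≥ 2 from Enter, and Country 2 gets 3 ≥ 1 from Fight — Nash equilibrium.

(Stay out, Accommodate)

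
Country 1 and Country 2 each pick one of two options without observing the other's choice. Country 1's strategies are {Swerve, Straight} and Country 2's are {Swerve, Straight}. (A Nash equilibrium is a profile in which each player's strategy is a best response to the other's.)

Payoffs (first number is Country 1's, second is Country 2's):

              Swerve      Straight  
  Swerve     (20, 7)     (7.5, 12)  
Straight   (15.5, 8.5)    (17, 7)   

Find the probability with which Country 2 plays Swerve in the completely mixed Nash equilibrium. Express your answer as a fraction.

19/28

Let c be the probability that Country 2 plays Swerve. In a completely mixed equilibrium, Country 1 must be indifferent between Swerve and Straight.
Country 1's expected payoff from Swerve is 20c + 7.5(1−c); from Straight it is 15.5c + 17(1−c).
Setting these equal: 12.5c + 7.5 = −1.5c + 17, so c = 19/28.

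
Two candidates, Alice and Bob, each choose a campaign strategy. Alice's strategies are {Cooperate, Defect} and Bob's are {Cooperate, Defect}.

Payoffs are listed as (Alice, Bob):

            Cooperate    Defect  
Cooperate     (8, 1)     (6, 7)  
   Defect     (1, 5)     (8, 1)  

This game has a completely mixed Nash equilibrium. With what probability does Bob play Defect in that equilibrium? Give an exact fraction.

Let c be the probability that Bob plays Cooperate. In a completely mixed equilibrium, Alice must be indifferent between Cooperate and Defect.
Alice's expected payoff from Cooperate is 8c + 6(1−c); from Defect it is c + 8(1−c).
Setting these equal: 2c + 6 = −7c + 8, so c = 2/9.
Therefore Bob plays Defect with probability 1 − 2/9 = 7/9.

7/9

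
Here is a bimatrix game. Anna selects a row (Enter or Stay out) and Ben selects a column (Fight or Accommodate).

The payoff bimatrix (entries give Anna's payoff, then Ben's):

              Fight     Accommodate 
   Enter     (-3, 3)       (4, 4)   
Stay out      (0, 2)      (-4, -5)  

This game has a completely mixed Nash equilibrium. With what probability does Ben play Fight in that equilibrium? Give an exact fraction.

Let c be the probability that Ben plays Fight. In a completely mixed equilibrium, Anna must be indifferent between Enter and Stay out.
Anna's expected payoff from Enter is −3c + 4(1−c); from Stay out it is −4(1−c).
Setting these equal: −7c + 4 = 4c − 4, so c = 8/11.

8/11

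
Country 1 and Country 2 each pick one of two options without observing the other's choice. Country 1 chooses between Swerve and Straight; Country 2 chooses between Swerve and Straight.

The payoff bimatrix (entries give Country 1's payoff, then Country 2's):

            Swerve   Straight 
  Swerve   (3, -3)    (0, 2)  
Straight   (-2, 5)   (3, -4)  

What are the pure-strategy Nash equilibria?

(Swerve, Swerve): Country 2 prefers Straight (2 > -3) — not an equilibrium.
(Swerve, Straight): Country 1 prefers Straight (3 > 0) — not an equilibrium.
(Straight, Swerve): Country 1 prefers Swerve (3 > -2) — not an equilibrium.
(Straight, Straight): Country 2 prefers Swerve (5 > -4) — not an equilibrium.

none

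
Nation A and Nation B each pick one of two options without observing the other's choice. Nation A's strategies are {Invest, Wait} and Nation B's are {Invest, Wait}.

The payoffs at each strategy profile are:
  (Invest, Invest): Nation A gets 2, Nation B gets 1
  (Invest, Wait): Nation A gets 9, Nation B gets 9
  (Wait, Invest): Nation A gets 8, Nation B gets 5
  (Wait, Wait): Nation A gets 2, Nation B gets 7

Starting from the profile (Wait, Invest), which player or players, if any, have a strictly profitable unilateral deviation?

Nation B

Nation A at (Wait, Invest) earns 8; deviating to Invest yields 2 — not better.
Nation B earns 5; deviating to Wait yields 7 — a strict improvement.
Only Nation B has a strictly profitable deviation.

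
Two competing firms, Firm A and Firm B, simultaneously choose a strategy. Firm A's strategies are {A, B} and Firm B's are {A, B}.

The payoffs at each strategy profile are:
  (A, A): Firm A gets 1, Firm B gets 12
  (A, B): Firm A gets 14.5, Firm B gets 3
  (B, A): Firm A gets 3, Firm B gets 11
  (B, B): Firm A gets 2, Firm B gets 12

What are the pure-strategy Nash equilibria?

(A, A): Firm A prefers B (3 > 1) — not an equilibrium.
(A, B): Firm B prefers A (12 > 3) — not an equilibrium.
(B, A): Firm B prefers B (12 > 11) — not an equilibrium.
(B, B): Firm A prefers A (14.5 > 2) — not an equilibrium.

none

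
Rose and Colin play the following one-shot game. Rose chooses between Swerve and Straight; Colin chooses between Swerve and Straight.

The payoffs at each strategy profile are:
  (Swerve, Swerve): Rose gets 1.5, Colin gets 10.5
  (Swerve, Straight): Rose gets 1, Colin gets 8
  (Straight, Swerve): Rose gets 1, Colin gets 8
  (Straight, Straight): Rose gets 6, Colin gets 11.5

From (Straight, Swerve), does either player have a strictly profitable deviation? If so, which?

Rose at (Straight, Swerve) earns 1; deviating to Swerve yields 1.5 — a strict improvement.
Colin earns 8; deviating to Straight yields 11.5 — a strict improvement.
Both Rose and Colin have strictly profitable deviations.

Both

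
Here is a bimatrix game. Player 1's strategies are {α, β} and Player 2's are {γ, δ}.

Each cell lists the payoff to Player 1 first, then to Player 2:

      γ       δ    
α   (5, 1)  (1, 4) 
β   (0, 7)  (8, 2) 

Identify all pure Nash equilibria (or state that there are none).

(α, γ): Player 2 prefers δ (4 > 1) — not an equilibrium.
(α, δ): Player 1 prefers β (8 > 1) — not an equilibrium.
(β, γ): Player 1 prefers α (5 > 0) — not an equilibrium.
(β, δ): Player 2 prefers γ (7 > 2) — not an equilibrium.

none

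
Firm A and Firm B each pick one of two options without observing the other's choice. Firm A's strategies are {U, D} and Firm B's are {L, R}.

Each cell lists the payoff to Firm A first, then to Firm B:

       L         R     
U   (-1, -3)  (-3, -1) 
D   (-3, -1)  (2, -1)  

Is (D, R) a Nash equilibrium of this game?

At (D, R), Firm A earns 2; switching to U would give -3, so Firm A has no profitable deviation.
Firm B earns -1; switching to L would give -1, so Firm B has no profitable deviation.
Neither player can gain by a unilateral deviation, so this profile is a Nash equilibrium.

Yes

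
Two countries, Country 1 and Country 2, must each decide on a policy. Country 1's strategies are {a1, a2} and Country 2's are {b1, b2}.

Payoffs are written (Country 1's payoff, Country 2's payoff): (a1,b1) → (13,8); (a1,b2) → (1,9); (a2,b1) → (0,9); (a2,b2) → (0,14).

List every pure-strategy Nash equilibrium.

(a1, b2)

(a1, b1): Country 2 prefers b2 (9 > 8) — not an equilibrium.
(a1, b2): Country 1 gets 1 ≥ 0 from a2, and Country 2 gets 9 ≥ 8 from b1 — Nash equilibrium.
(a2, b1): Country 1 prefers a1 (13 > 0); Country 2 prefers b2 (14 > 9) — not an equilibrium.
(a2, b2): Country 1 prefers a1 (1 > 0) — not an equilibrium.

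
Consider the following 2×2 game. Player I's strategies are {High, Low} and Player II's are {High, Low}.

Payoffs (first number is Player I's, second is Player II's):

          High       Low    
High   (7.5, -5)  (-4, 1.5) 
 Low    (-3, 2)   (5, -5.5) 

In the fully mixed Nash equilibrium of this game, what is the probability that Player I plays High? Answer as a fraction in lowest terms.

Let x be the probability that Player I plays High. In a completely mixed equilibrium, Player II must be indifferent between High and Low.
Player II's expected payoff from High is −5x + 2(1−x); from Low it is 1.5x − 5.5(1−x).
Setting these equal: −7x + 2 = 7x − 5.5, so x = 15/28.

15/28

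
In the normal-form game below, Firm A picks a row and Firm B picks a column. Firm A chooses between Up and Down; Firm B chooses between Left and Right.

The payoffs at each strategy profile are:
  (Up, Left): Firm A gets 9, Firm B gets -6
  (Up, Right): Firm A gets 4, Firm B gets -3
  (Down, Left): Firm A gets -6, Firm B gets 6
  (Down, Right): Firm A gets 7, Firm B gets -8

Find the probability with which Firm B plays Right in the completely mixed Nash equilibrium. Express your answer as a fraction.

Let y be the probability that Firm B plays Left. In a completely mixed equilibrium, Firm A must be indifferent between Up and Down.
Firm A's expected payoff from Up is 9y + 4(1−y); from Down it is −6y + 7(1−y).
Setting these equal: 5y + 4 = −13y + 7, so y = 1/6.
Therefore Firm B plays Right with probability 1 − 1/6 = 5/6.

5/6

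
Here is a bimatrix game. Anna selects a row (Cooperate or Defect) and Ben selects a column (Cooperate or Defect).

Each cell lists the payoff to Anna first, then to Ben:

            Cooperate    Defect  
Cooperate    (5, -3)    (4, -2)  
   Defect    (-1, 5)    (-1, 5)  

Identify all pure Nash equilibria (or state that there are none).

(Cooperate, Defect)

(Cooperate, Cooperate): Ben prefers Defect (-2 > -3) — not an equilibrium.
(Cooperate, Defect): Anna gets 4 ≥ -1 from Defect, and Ben gets -2 ≥ -3 from Cooperate — Nash equilibrium.
(Defect, Cooperate): Anna prefers Cooperate (5 > -1) — not an equilibrium.
(Defect, Defect): Anna prefers Cooperate (4 > -1) — not an equilibrium.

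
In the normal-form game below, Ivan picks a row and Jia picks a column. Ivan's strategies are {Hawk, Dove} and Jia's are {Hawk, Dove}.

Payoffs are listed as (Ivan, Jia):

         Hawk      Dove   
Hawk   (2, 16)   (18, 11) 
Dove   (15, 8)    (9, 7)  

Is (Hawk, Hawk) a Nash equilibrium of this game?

At (Hawk, Hawk), Ivan earns 2; switching to Dove would give 15, so Ivan would deviate.
Jia earns 16; switching to Dove would give 11, so Jia has no profitable deviation.
Since at least one player can profitably deviate, this is not a Nash equilibrium.

No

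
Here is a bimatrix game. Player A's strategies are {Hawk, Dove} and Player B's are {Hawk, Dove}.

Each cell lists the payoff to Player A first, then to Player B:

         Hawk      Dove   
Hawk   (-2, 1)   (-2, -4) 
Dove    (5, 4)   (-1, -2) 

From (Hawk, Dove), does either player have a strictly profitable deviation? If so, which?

Both

Player A at (Hawk, Dove) earns -2; deviating to Dove yields -1 — a strict improvement.
Player B earns -4; deviating to Hawk yields 1 — a strict improvement.
Both Player A and Player B have strictly profitable deviations.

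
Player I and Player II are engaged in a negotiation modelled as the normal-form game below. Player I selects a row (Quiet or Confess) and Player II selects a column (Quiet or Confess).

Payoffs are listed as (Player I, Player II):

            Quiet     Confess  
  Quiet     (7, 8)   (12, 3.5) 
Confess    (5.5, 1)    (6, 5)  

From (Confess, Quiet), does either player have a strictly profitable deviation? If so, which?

Player I at (Confess, Quiet) earns 5.5; deviating to Quiet yields 7 — a strict improvement.
Player II earns 1; deviating to Confess yields 5 — a strict improvement.
Both Player I and Player II have strictly profitable deviations.

Both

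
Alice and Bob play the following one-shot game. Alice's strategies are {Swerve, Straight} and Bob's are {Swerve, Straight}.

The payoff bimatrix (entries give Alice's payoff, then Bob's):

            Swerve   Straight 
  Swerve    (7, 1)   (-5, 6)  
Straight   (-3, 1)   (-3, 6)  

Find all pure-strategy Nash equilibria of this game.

(Swerve, Swerve): Bob prefers Straight (6 > 1) — not an equilibrium.
(Swerve, Straight): Alice prefers Straight (-3 > -5) — not an equilibrium.
(Straight, Swerve): Alice prefers Swerve (7 > -3); Bob prefers Straight (6 > 1) — not an equilibrium.
(Straight, Straight): Alice gets -3 ≥ -5 from Swerve, and Bob gets 6 ≥ 1 from Swerve — Nash equilibrium.

(Straight, Straight)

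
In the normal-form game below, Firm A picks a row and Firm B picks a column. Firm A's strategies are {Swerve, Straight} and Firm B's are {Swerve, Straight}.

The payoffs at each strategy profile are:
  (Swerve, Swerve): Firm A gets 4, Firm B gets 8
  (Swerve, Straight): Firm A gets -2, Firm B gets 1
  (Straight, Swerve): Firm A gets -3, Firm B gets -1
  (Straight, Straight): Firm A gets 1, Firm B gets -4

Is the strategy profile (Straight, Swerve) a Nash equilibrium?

At (Straight, Swerve), Firm A earns -3; switching to Swerve would give 4, so Firm A would deviate.
Firm B earns -1; switching to Straight would give -4, so Firm B has no profitable deviation.
Since at least one player can profitably deviate, this is not a Nash equilibrium.

No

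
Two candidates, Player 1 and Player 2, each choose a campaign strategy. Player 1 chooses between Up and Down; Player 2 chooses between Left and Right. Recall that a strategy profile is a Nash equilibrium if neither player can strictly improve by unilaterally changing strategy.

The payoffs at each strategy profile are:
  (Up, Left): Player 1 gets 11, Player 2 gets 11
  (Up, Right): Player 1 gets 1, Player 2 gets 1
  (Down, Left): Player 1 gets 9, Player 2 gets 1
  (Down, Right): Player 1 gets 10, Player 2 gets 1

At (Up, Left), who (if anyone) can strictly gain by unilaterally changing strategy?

Player 1 at (Up, Left) earns 11; deviating to Down yields 9 — not better.
Player 2 earns 11; deviating to Right yields 1 — not better.
Neither player can strictly improve; the profile is a Nash equilibrium.

Neither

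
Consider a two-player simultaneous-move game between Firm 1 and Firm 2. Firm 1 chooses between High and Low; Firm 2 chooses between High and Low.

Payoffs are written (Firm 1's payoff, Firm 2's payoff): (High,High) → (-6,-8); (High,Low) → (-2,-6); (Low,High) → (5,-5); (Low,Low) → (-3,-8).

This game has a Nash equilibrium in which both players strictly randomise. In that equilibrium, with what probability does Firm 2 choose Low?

Let q be the probability that Firm 2 plays High. In a completely mixed equilibrium, Firm 1 must be indifferent between High and Low.
Firm 1's expected payoff from High is −6q − 2(1−q); from Low it is 5q − 3(1−q).
Setting these equal: −4q − 2 = 8q − 3, so q = 1/12.
Therefore Firm 2 plays Low with probability 1 − 1/12 = 11/12.

11/12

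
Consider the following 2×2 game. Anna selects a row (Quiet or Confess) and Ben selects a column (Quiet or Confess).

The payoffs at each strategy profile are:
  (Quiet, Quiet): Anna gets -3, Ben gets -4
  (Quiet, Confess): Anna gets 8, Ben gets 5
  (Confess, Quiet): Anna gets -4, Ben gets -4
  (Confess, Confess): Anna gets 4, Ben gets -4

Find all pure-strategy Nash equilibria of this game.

(Quiet, Quiet): Ben prefers Confess (5 > -4) — not an equilibrium.
(Quiet, Confess): Anna gets 8 ≥ 4 from Confess, and Ben gets 5 ≥ -4 from Quiet — Nash equilibrium.
(Confess, Quiet): Anna prefers Quiet (-3 > -4) — not an equilibrium.
(Confess, Confess): Anna prefers Quiet (8 > 4) — not an equilibrium.

(Quiet, Confess)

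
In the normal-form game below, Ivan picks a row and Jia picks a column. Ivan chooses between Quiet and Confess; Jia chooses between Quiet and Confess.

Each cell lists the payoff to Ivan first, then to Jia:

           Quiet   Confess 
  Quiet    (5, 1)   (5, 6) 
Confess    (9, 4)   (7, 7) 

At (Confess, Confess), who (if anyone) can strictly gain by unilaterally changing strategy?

Neither

Ivan at (Confess, Confess) earns 7; deviating to Quiet yields 5 — not better.
Jia earns 7; deviating to Quiet yields 4 — not better.
Neither player can strictly improve; the profile is a Nash equilibrium.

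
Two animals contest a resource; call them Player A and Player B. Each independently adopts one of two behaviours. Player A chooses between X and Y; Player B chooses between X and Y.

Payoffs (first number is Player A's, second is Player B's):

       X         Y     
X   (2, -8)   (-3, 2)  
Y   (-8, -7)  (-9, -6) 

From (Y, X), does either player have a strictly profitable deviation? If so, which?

Player A at (Y, X) earns -8; deviating to X yields 2 — a strict improvement.
Player B earns -7; deviating to Y yields -6 — a strict improvement.
Both Player A and Player B have strictly profitable deviations.

Both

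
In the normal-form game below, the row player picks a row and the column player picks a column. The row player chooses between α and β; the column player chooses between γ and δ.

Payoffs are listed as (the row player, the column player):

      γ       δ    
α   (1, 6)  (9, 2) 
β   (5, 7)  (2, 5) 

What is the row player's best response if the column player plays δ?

α

Against δ, the row player earns 9 from α and 2 from β.
So α is the best response.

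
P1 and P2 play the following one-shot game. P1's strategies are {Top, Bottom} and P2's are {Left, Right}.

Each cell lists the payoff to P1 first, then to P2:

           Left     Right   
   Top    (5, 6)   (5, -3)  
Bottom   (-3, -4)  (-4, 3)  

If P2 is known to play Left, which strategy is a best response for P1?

Against Left, P1 earns 5 from Top and -3 from Bottom.
So Top is the best response.

Top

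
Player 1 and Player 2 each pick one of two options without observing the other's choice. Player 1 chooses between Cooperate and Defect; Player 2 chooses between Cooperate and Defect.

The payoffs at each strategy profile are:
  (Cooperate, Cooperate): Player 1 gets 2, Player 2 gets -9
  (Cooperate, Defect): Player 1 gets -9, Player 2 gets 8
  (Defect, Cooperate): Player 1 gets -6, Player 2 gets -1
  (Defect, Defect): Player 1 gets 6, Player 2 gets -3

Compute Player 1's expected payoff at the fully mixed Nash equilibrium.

-42/23

First find q, the probability Player 2 plays Cooperate, from Player 1's indifference between Cooperate and Defect: 2q − 9(1−q) = −6q + 6(1−q), giving q = 15/23.
Since Player 1 is indifferent in equilibrium, Player 1's expected payoff equals the payoff from either row against (15/23, 8/23). Using Cooperate: 2(15/23) − 9(8/23) = -42/23.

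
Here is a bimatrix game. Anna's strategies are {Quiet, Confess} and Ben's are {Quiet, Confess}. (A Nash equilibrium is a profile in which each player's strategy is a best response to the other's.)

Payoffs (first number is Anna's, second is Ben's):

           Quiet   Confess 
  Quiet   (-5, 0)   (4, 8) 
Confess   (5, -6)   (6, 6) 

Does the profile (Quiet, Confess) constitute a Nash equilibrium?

At (Quiet, Confess), Anna earns 4; switching to Confess would give 6, so Anna would deviate.
Ben earns 8; switching to Quiet would give 0, so Ben has no profitable deviation.
Since at least one player can profitably deviate, this is not a Nash equilibrium.

No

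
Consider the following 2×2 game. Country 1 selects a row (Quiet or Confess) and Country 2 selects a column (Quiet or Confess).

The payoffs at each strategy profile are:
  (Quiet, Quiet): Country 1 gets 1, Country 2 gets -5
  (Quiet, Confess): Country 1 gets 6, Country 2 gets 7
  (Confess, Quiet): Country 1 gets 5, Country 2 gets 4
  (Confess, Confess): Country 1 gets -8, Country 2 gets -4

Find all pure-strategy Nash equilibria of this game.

(Quiet, Confess) and (Confess, Quiet)

(Quiet, Quiet): Country 1 prefers Confess (5 > 1); Country 2 prefers Confess (7 > -5) — not an equilibrium.
(Quiet, Confess): Country 1 gets 6 ≥ -8 from Confess, and Country 2 gets 7 ≥ -5 from Quiet — Nash equilibrium.
(Confess, Quiet): Country 1 gets 5 ≥ 1 from Quiet, and Country 2 gets 4 ≥ -4 from Confess — Nash equilibrium.
(Confess, Confess): Country 1 prefers Quiet (6 > -8); Country 2 prefers Quiet (4 > -4) — not an equilibrium.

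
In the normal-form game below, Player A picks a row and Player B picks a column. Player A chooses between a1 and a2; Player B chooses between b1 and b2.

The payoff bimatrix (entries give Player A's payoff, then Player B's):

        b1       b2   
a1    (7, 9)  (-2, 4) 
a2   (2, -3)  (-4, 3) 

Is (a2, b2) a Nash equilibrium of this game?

No

At (a2, b2), Player A earns -4; switching to a1 would give -2, so Player A would deviate.
Player B earns 3; switching to b1 would give -3, so Player B has no profitable deviation.
Since at least one player can profitably deviate, this is not a Nash equilibrium.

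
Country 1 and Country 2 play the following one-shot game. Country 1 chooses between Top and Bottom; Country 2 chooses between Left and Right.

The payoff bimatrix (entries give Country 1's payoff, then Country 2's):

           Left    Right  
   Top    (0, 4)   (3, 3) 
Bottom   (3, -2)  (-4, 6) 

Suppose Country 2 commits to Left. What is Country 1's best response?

Bottom

Against Left, Country 1 earns 0 from Top and 3 from Bottom.
So Bottom is the best response.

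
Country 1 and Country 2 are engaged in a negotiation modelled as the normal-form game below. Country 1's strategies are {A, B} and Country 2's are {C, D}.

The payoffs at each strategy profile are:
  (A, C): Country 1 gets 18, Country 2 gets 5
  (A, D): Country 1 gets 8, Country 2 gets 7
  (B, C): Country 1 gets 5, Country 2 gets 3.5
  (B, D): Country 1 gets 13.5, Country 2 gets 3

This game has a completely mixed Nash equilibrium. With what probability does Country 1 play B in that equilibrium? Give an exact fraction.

4/5

Let x be the probability that Country 1 plays A. In a completely mixed equilibrium, Country 2 must be indifferent between C and D.
Country 2's expected payoff from C is 5x + 3.5(1−x); from D it is 7x + 3(1−x).
Setting these equal: 1.5x + 3.5 = 4x + 3, so x = 1/5.
Therefore Country 1 plays B with probability 1 − 1/5 = 4/5.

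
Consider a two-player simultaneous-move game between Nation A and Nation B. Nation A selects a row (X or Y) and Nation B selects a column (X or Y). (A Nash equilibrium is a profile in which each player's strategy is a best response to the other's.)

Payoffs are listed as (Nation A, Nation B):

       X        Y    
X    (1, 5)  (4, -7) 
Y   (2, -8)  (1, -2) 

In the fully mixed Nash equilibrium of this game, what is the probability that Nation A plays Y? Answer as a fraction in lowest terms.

Let p be the probability that Nation A plays X. In a completely mixed equilibrium, Nation B must be indifferent between X and Y.
Nation B's expected payoff from X is 5p − 8(1−p); from Y it is −7p − 2(1−p).
Setting these equal: 13p − 8 = −5p − 2, so p = 1/3.
Therefore Nation A plays Y with probability 1 − 1/3 = 2/3.

2/3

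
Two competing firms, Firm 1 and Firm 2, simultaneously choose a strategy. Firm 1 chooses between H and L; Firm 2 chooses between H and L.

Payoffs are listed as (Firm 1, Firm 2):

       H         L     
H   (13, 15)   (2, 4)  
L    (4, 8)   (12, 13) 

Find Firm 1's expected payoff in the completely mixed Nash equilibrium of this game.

First find q, the probability Firm 2 plays H, from Firm 1's indifference between H and L: 13q + 2(1−q) = 4q + 12(1−q), giving q = 10/19.
Since Firm 1 is indifferent in equilibrium, Firm 1's expected payoff equals the payoff from either row against (10/19, 9/19). Using H: 13(10/19) + 2(9/19) = 148/19.

148/19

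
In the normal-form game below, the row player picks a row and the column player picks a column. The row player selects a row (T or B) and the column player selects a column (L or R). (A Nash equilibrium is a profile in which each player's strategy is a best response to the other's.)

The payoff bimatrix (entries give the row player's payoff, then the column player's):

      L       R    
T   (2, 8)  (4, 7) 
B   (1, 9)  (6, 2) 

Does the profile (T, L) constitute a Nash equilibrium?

At (T, L), the row player earns 2; switching to B would give 1, so the row player has no profitable deviation.
The column player earns 8; switching to R would give 7, so the column player has no profitable deviation.
Neither player can gain by a unilateral deviation, so this profile is a Nash equilibrium.

Yes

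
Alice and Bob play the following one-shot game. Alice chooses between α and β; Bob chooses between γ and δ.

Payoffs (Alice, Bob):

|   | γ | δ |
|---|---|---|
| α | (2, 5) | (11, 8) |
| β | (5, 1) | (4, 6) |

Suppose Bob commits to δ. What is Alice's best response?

α

Against δ, Alice earns 11 from α and 4 from β.
So α is the best response.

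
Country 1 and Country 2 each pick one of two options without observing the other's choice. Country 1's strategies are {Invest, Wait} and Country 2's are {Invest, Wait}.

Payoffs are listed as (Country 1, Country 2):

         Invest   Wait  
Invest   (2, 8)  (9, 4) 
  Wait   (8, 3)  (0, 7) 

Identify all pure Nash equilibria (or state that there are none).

none

(Invest, Invest): Country 1 prefers Wait (8 > 2) — not an equilibrium.
(Invest, Wait): Country 2 prefers Invest (8 > 4) — not an equilibrium.
(Wait, Invest): Country 2 prefers Wait (7 > 3) — not an equilibrium.
(Wait, Wait): Country 1 prefers Invest (9 > 0) — not an equilibrium.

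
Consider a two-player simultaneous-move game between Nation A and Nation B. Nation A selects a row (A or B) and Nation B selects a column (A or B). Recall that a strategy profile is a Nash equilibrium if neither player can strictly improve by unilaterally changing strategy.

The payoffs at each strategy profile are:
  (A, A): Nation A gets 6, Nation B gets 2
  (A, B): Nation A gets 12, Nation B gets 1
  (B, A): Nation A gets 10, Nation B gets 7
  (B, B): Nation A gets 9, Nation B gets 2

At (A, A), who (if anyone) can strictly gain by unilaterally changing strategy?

Nation A

Nation A at (A, A) earns 6; deviating to B yields 10 — a strict improvement.
Nation B earns 2; deviating to B yields 1 — not better.
Only Nation A has a strictly profitable deviation.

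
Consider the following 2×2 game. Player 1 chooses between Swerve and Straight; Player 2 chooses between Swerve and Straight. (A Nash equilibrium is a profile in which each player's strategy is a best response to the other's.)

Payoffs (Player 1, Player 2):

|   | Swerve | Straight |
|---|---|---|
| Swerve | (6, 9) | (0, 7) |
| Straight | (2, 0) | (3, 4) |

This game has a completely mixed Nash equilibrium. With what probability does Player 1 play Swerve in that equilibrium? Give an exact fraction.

Let x be the probability that Player 1 plays Swerve. In a completely mixed equilibrium, Player 2 must be indifferent between Swerve and Straight.
Player 2's expected payoff from Swerve is 9x; from Straight it is 7x + 4(1−x).
Setting these equal: 9x = 3x + 4, so x = 2/3.

2/3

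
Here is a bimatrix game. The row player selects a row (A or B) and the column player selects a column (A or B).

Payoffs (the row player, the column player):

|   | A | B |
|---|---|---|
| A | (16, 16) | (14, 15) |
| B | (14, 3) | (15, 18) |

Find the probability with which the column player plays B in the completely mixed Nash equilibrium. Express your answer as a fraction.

Let q be the probability that the column player plays A. In a completely mixed equilibrium, the row player must be indifferent between A and B.
The row player's expected payoff from A is 16q + 14(1−q); from B it is 14q + 15(1−q).
Setting these equal: 2q + 14 = −q + 15, so q = 1/3.
Therefore the column player plays B with probability 1 − 1/3 = 2/3.

2/3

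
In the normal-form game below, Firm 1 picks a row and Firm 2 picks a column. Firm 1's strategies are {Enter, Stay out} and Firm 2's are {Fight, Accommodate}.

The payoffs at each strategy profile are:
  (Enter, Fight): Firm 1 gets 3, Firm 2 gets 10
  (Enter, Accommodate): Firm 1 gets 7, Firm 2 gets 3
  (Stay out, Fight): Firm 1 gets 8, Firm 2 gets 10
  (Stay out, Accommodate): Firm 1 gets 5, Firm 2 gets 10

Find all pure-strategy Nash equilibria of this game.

(Enter, Fight): Firm 1 prefers Stay out (8 > 3) — not an equilibrium.
(Enter, Accommodate): Firm 2 prefers Fight (10 > 3) — not an equilibrium.
(Stay out, Fight): Firm 1 gets 8 ≥ 3 from Enter, and Firm 2 gets 10 ≥ 10 from Accommodate — Nash equilibrium.
(Stay out, Accommodate): Firm 1 prefers Enter (7 > 5) — not an equilibrium.

(Stay out, Fight)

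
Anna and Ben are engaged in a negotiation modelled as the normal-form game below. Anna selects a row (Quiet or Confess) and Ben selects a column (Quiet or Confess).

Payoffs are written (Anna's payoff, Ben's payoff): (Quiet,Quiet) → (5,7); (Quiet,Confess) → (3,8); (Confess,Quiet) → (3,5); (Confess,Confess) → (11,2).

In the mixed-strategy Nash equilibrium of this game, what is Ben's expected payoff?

First find x, the probability Anna plays Quiet, from Ben's indifference between Quiet and Confess: 7x + 5(1−x) = 8x + 2(1−x), giving x = 3/4.
Since Ben is indifferent in equilibrium, Ben's expected payoff equals the payoff from either column against (3/4, 1/4). Using Quiet: 7(3/4) + 5(1/4) = 13/2.

13/2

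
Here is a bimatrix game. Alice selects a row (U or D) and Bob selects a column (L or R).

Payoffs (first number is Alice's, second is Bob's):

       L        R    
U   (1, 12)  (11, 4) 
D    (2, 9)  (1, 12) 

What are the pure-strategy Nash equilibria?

(U, L): Alice prefers D (2 > 1) — not an equilibrium.
(U, R): Bob prefers L (12 > 4) — not an equilibrium.
(D, L): Bob prefers R (12 > 9) — not an equilibrium.
(D, R): Alice prefers U (11 > 1) — not an equilibrium.

none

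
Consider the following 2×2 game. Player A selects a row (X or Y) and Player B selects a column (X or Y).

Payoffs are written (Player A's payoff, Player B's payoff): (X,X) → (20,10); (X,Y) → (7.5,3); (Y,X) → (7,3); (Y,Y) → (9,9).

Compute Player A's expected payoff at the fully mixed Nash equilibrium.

First find y, the probability Player B plays X, from Player A's indifference between X and Y: 20y + 7.5(1−y) = 7y + 9(1−y), giving y = 3/29.
Since Player A is indifferent in equilibrium, Player A's expected payoff equals the payoff from either row against (3/29, 26/29). Using X: 20(3/29) + 7.5(26/29) = 255/29.

255/29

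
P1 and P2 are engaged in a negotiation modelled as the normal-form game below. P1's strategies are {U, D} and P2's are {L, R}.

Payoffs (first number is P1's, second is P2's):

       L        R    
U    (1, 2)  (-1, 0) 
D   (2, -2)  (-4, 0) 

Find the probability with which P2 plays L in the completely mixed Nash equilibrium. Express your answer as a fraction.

Let y be the probability that P2 plays L. In a completely mixed equilibrium, P1 must be indifferent between U and D.
P1's expected payoff from U is y − (1−y); from D it is 2y − 4(1−y).
Setting these equal: 2y − 1 = 6y − 4, so y = 3/4.

3/4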